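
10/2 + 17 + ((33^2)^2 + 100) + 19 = 1186062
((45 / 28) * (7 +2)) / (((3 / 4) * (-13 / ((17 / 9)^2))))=-1445 / 273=-5.29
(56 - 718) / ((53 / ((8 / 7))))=-5296 / 371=-14.27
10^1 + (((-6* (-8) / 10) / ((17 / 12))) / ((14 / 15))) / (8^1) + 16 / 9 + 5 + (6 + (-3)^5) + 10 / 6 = -233587 / 1071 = -218.10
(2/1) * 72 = 144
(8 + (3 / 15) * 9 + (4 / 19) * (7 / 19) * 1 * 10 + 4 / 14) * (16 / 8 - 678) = -92769508 / 12635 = -7342.26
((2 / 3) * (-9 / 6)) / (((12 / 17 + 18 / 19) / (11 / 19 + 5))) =-901 / 267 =-3.37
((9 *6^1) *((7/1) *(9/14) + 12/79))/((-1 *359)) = -19845/28361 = -0.70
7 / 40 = 0.18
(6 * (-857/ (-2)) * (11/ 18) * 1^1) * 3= 9427/ 2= 4713.50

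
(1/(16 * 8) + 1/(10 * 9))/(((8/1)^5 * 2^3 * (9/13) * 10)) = 1417/135895449600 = 0.00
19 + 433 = 452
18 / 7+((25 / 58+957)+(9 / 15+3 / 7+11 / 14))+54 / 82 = 962.48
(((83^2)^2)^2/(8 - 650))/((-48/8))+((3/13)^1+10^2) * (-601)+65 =584707165199.89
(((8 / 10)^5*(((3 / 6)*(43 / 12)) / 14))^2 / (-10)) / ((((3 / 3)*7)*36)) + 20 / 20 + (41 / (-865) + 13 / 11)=5510202758999611 / 2581594189453125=2.13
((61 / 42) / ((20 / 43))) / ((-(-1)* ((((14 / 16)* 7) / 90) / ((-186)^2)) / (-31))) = -49208825.91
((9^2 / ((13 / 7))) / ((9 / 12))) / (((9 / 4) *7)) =48 / 13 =3.69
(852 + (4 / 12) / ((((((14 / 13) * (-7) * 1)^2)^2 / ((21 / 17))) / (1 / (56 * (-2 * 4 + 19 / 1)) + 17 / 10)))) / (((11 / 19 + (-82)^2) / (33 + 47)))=3722870694362553 / 367293596244344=10.14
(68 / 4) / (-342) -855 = -292427 / 342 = -855.05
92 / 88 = 23 / 22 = 1.05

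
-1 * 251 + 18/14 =-1748/7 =-249.71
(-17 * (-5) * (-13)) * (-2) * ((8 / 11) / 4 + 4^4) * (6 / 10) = 3736668 / 11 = 339697.09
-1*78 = -78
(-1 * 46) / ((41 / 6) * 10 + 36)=-138 / 313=-0.44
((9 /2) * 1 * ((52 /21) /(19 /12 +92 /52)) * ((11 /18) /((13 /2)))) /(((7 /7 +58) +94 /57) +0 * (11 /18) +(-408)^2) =65208 /34749864205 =0.00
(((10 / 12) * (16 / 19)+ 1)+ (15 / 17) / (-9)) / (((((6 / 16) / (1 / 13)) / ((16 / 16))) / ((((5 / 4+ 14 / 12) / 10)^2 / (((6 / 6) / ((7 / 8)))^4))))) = 522983419 / 46437580800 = 0.01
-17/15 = -1.13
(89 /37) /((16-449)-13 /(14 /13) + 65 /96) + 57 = 629757189 /11049421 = 56.99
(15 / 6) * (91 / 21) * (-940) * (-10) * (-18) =-1833000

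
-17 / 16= -1.06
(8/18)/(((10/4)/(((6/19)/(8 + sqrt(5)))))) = 128/16815-16 * sqrt(5)/16815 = 0.01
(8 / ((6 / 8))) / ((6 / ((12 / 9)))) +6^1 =226 / 27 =8.37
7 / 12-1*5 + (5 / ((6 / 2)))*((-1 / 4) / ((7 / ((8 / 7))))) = -879 / 196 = -4.48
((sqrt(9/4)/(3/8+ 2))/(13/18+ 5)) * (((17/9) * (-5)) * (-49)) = 99960/1957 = 51.08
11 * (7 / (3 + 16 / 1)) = 77 / 19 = 4.05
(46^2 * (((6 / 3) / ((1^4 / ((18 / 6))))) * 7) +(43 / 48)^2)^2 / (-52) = -41927860368865969 / 276037632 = -151891827.45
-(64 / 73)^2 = -4096 / 5329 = -0.77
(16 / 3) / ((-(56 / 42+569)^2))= -48 / 2927521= -0.00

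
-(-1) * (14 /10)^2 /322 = 7 /1150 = 0.01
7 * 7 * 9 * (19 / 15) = 2793 / 5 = 558.60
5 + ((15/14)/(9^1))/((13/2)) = 1370/273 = 5.02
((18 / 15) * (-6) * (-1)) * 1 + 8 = 15.20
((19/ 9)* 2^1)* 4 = 152/ 9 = 16.89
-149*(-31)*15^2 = 1039275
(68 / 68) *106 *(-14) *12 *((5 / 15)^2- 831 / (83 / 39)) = 1730925728 / 249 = 6951508.95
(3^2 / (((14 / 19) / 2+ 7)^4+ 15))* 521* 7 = 4277526183 / 386114815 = 11.08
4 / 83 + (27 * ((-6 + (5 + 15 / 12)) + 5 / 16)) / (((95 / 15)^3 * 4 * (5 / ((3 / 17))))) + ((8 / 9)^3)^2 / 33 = 3458016554428457 / 54313375127711040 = 0.06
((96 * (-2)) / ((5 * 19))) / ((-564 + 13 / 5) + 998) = -0.00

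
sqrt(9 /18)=sqrt(2) /2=0.71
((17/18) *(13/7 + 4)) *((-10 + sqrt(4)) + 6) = -697/63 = -11.06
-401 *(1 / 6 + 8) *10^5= -327483333.33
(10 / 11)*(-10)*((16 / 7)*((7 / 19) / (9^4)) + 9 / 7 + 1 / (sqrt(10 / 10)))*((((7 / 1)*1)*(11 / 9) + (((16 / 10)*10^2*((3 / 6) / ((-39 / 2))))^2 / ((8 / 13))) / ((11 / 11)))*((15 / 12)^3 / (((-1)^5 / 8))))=13093046650000 / 1123052931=11658.44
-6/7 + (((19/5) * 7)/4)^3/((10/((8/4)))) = 16228459/280000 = 57.96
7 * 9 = 63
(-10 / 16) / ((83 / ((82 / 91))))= -205 / 30212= -0.01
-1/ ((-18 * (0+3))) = 1/ 54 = 0.02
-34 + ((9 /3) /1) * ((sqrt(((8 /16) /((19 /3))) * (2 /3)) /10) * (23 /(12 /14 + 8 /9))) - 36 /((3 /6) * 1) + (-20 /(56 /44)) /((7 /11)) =-6404 /49 + 4347 * sqrt(19) /20900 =-129.79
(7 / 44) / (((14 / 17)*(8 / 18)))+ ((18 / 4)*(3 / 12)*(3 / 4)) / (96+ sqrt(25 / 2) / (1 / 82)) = 5535*sqrt(2) / 2394688+ 5710545 / 13170784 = 0.44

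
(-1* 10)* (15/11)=-150/11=-13.64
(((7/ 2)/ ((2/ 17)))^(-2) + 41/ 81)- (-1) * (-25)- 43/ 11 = -358358171/ 12617451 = -28.40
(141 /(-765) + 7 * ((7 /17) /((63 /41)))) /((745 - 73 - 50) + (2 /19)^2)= 233567 /85888845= 0.00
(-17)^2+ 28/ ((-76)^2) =289.00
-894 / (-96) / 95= 0.10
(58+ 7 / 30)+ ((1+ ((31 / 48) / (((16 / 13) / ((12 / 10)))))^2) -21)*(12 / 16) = 213962161 / 4915200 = 43.53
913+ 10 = 923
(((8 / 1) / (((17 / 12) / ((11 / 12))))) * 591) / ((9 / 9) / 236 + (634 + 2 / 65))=797802720 / 165343649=4.83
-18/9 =-2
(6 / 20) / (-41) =-3 / 410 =-0.01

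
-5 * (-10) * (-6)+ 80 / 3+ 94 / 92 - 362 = -87535 / 138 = -634.31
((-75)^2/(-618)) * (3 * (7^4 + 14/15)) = -13510875/206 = -65586.77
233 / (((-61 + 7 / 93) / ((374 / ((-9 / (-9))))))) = -4052103 / 2833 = -1430.32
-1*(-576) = 576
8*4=32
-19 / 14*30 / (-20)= 57 / 28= 2.04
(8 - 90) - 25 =-107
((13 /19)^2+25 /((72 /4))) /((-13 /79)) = -953293 /84474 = -11.29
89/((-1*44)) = -89/44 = -2.02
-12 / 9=-4 / 3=-1.33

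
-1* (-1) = 1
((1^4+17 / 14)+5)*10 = 505 / 7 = 72.14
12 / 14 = 6 / 7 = 0.86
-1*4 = -4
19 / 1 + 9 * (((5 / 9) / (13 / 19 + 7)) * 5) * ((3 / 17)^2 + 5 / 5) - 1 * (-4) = 556006 / 21097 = 26.35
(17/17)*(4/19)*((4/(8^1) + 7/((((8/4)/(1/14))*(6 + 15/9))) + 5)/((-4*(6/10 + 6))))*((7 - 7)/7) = 0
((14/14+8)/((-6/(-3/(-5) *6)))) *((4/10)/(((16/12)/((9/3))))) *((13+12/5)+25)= -24543/125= -196.34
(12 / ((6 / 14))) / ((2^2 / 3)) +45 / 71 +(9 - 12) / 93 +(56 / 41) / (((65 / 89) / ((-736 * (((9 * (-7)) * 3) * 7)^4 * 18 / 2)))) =-37952511524538104.42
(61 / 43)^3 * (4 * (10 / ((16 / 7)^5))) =19074348335 / 10421141504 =1.83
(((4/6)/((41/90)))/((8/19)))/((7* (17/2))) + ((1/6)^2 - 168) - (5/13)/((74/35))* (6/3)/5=-14192306033/84484764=-167.99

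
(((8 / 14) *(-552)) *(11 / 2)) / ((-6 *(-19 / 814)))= -1647536 / 133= -12387.49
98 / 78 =49 / 39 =1.26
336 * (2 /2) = 336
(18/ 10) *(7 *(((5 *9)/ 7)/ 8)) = 81/ 8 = 10.12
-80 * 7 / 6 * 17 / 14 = -340 / 3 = -113.33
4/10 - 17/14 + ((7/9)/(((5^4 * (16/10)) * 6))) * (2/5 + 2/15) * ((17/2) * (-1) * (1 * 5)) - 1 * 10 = -3066683/283500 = -10.82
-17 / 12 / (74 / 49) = -833 / 888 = -0.94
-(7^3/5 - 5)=-318/5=-63.60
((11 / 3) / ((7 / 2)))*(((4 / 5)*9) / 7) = 264 / 245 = 1.08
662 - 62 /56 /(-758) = 14050319 /21224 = 662.00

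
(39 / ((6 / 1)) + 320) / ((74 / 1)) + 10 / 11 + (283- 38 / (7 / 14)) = 345659 / 1628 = 212.32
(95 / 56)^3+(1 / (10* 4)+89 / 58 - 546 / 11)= -43.19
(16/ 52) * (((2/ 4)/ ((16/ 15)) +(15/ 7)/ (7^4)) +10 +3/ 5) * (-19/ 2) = -32.36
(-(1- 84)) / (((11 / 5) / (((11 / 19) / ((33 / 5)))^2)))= 10375 / 35739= 0.29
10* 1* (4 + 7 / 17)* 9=6750 / 17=397.06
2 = 2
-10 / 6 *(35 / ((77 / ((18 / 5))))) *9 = -270 / 11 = -24.55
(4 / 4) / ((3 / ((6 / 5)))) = 2 / 5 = 0.40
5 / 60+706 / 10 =70.68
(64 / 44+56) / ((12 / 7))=1106 / 33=33.52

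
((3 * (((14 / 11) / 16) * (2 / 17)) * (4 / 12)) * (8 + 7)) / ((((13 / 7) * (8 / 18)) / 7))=46305 / 38896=1.19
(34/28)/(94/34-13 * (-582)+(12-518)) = 0.00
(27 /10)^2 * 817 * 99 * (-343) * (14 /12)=-47190620169 /200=-235953100.84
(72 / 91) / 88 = 9 / 1001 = 0.01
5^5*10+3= 31253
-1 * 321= -321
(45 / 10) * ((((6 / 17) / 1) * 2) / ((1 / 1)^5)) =54 / 17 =3.18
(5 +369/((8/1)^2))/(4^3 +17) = 689/5184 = 0.13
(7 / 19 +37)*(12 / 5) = 1704 / 19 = 89.68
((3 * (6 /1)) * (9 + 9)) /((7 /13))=4212 /7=601.71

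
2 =2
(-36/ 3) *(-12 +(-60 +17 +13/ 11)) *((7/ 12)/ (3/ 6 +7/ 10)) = 10360/ 33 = 313.94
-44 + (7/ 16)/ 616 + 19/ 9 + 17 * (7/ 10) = -1900051/ 63360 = -29.99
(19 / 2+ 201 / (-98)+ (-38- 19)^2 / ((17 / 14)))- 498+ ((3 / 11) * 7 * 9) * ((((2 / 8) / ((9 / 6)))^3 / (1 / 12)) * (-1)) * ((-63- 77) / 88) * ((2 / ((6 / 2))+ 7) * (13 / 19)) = 16799442675 / 7660268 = 2193.06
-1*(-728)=728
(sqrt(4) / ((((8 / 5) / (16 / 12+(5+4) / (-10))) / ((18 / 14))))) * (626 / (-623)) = -12207 / 17444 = -0.70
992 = 992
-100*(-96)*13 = 124800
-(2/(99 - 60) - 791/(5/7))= 215933/195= 1107.35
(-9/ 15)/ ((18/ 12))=-2/ 5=-0.40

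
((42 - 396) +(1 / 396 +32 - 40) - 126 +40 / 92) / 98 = -4440721 / 892584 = -4.98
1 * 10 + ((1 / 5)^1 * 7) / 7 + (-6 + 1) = 26 / 5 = 5.20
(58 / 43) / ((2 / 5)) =145 / 43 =3.37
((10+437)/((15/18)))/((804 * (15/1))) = 149/3350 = 0.04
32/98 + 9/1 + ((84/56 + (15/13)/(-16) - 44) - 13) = -471335/10192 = -46.25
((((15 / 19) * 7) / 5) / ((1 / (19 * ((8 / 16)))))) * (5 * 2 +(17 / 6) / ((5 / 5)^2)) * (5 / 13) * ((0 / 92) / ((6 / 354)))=0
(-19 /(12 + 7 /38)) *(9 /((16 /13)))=-42237 /3704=-11.40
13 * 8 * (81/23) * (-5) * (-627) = 26409240/23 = 1148227.83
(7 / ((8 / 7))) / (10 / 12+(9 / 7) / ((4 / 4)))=1029 / 356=2.89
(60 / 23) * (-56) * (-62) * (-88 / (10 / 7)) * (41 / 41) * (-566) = 7263201792 / 23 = 315791382.26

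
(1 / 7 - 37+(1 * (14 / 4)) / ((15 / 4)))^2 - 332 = 10567684 / 11025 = 958.52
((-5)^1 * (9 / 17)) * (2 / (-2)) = 2.65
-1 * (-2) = 2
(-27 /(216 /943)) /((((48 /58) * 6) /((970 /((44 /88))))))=-13263295 /288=-46053.11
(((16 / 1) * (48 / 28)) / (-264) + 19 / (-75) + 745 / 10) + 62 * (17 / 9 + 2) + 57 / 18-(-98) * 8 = 19099436 / 17325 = 1102.42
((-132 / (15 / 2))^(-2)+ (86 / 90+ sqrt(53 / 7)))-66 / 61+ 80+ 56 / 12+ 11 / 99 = sqrt(371) / 7+ 599842139 / 7085760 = 87.41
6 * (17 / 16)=51 / 8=6.38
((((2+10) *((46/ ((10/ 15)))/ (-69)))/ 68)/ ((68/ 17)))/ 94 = -3/ 6392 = -0.00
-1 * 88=-88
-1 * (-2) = 2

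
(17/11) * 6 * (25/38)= 1275/209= 6.10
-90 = -90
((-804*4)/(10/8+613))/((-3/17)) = 72896/2457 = 29.67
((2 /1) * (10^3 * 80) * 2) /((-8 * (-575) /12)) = 19200 /23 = 834.78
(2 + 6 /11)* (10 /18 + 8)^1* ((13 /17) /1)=2548 /153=16.65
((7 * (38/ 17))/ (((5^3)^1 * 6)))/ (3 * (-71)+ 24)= -19/ 172125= -0.00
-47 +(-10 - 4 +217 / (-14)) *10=-342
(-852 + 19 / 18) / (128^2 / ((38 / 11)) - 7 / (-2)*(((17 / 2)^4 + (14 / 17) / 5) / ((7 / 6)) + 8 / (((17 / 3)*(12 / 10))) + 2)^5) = -101593058913291366400000 / 752116218153204999517825521324305764197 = -0.00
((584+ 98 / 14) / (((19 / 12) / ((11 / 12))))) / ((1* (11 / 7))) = 217.74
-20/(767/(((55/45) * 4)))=-880/6903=-0.13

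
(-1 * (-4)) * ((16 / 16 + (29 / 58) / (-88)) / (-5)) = -35 / 44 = -0.80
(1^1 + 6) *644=4508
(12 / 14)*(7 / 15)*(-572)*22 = -25168 / 5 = -5033.60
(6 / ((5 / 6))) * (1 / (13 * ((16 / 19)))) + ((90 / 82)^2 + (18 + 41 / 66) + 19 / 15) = 313702861 / 14422980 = 21.75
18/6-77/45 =58/45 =1.29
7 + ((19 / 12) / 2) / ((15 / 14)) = 1393 / 180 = 7.74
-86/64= -43/32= -1.34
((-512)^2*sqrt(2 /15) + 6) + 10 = 16 + 262144*sqrt(30) /15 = 95737.45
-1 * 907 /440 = -907 /440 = -2.06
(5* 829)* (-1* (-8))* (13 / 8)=53885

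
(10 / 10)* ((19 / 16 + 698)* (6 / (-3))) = -11187 / 8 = -1398.38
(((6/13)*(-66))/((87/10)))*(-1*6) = 7920/377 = 21.01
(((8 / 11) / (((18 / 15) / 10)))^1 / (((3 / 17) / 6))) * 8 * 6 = 108800 / 11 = 9890.91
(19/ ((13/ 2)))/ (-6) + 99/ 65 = 202/ 195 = 1.04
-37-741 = -778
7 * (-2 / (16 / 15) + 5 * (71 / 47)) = 14945 / 376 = 39.75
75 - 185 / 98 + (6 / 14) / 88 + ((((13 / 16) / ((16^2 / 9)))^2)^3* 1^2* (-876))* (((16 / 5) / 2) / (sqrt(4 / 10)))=315281 / 4312 - 561770960187411* sqrt(10) / 1475739525896764129280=73.12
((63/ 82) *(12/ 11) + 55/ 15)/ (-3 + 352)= 0.01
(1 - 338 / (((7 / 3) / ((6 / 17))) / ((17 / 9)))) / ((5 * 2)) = -669 / 70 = -9.56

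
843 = 843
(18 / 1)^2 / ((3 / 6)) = 648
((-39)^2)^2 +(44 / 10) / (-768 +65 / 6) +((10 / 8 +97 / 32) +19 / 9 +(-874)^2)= 1830145764449 / 594720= 3077323.39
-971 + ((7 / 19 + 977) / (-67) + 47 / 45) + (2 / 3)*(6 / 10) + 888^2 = 9023073280 / 11457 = 787559.86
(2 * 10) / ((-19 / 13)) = -260 / 19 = -13.68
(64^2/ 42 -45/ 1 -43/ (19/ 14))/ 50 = 1663/ 3990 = 0.42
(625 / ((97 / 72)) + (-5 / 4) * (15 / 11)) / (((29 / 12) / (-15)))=-3061125 / 1067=-2868.91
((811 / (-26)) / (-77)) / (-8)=-811 / 16016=-0.05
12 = 12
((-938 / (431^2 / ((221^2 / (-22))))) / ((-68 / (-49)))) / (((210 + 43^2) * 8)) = 66024413 / 134633628448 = 0.00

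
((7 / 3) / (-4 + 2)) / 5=-7 / 30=-0.23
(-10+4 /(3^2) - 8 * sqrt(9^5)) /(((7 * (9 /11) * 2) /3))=-96701 /189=-511.65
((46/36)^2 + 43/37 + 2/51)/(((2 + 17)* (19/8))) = 1155154/18392589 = 0.06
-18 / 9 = -2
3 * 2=6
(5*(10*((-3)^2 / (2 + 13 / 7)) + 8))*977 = 459190 / 3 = 153063.33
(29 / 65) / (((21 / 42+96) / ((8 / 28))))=116 / 87815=0.00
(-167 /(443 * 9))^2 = 0.00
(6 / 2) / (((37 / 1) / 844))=2532 / 37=68.43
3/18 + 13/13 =7/6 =1.17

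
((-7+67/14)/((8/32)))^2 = 3844/49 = 78.45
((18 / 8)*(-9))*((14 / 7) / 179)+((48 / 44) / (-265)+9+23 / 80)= 75613963 / 8348560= 9.06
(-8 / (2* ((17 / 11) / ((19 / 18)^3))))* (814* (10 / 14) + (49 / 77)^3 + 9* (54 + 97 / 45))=-57892148021 / 17494785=-3309.11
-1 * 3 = -3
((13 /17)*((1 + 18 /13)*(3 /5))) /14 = 93 /1190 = 0.08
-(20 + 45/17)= -385/17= -22.65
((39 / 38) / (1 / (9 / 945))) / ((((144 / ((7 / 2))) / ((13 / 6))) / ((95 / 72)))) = 169 / 248832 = 0.00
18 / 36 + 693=1387 / 2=693.50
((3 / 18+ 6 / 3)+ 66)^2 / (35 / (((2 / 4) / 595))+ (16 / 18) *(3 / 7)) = 1170967 / 10495896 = 0.11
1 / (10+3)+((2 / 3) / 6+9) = 1075 / 117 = 9.19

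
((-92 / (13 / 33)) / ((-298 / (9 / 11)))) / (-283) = -1242 / 548171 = -0.00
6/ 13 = 0.46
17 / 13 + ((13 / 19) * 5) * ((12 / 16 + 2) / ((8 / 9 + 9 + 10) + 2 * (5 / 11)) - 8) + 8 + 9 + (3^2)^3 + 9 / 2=1474641219 / 2034292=724.89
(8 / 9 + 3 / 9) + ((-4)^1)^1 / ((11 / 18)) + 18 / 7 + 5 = 1558 / 693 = 2.25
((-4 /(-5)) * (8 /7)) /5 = 32 /175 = 0.18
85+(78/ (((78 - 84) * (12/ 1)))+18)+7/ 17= 20875/ 204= 102.33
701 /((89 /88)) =61688 /89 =693.12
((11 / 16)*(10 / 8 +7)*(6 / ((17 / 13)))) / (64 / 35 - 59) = -165165 / 362848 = -0.46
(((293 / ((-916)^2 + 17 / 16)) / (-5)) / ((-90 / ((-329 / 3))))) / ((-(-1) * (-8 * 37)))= 96397 / 335287202175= 0.00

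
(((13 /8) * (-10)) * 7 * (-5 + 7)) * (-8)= 1820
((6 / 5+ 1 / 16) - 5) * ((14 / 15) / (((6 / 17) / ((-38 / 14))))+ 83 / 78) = 164519 / 7200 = 22.85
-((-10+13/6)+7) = 5/6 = 0.83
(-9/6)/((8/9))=-27/16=-1.69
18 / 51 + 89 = 89.35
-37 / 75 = -0.49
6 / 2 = 3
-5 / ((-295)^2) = -1 / 17405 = -0.00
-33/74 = -0.45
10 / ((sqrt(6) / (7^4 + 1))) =12010* sqrt(6) / 3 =9806.12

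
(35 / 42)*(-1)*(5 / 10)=-0.42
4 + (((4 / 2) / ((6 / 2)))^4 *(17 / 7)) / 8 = 4.06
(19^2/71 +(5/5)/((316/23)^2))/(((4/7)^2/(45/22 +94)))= 3736192178775/2495601152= 1497.11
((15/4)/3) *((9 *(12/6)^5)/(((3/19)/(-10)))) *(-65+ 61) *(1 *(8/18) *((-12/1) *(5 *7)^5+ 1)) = -76639919878400/3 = -25546639959466.67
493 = 493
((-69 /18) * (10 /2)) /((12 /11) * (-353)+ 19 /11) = 1265 /25302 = 0.05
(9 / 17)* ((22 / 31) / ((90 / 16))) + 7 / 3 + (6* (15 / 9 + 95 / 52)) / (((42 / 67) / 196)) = 224588608 / 34255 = 6556.37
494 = 494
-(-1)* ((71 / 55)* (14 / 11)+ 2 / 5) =1236 / 605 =2.04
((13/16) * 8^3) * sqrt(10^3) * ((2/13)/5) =128 * sqrt(10) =404.77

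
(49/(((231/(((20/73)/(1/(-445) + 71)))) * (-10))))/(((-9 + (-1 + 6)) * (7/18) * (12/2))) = 445/50739964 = 0.00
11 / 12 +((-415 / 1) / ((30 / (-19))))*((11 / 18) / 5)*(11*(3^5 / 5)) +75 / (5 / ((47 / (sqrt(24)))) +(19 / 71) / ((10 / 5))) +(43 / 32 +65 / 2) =710781000*sqrt(6) / 11300951 +465655333542047 / 27122282400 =17322.80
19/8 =2.38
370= 370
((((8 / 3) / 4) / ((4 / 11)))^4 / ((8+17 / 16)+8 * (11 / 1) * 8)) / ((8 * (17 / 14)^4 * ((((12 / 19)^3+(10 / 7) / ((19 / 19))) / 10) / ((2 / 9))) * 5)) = 6751211830132 / 28024571713371183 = 0.00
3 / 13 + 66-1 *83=-218 / 13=-16.77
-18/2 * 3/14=-27/14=-1.93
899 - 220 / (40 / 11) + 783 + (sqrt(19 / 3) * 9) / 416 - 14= 3 * sqrt(57) / 416 + 3215 / 2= 1607.55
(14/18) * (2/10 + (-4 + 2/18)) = -2.87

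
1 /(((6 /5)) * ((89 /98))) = 245 /267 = 0.92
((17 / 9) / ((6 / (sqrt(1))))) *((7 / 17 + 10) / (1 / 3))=9.83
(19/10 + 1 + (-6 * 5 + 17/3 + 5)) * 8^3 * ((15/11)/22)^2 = -473280/14641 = -32.33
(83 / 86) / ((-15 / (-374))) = 15521 / 645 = 24.06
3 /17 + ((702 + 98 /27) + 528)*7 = 3963733 /459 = 8635.58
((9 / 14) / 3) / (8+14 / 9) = 27 / 1204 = 0.02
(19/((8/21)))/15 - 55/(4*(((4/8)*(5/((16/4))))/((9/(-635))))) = 3.64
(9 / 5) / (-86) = -9 / 430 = -0.02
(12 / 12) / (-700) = -1 / 700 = -0.00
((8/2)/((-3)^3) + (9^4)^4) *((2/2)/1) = 50031545098999703/27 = 1853020188851840.85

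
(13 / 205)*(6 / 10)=39 / 1025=0.04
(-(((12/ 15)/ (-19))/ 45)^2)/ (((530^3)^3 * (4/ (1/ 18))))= -1/ 271373588965929856086562500000000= -0.00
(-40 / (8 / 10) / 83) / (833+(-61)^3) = 25 / 9385142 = 0.00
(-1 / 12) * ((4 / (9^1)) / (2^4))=-1 / 432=-0.00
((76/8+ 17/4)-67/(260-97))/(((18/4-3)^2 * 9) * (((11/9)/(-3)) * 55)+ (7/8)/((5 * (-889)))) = -11045190/375723313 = -0.03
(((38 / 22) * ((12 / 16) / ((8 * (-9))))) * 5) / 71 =-0.00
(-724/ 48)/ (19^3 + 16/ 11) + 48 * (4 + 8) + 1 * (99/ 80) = 2090930977/ 3622320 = 577.24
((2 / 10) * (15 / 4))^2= 9 / 16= 0.56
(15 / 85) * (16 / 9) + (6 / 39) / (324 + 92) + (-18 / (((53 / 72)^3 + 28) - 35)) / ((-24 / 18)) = -1.73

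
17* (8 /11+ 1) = 323 /11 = 29.36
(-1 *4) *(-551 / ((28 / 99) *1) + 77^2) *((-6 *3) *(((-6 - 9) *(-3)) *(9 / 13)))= 812565270 / 91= 8929288.68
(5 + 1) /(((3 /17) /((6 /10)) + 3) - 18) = -0.41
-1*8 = -8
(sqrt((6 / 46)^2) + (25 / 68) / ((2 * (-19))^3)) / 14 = 11193313 / 1201477312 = 0.01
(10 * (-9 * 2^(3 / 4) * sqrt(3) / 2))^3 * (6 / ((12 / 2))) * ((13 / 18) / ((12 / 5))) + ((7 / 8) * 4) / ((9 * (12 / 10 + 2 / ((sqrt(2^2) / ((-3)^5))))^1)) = -658125 * 2^(1 / 4) * sqrt(3) / 2- 35 / 21762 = -677792.13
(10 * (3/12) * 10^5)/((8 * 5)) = 6250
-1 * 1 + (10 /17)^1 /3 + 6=265 /51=5.20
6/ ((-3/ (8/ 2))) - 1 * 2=-10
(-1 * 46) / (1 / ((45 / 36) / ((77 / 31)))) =-3565 / 154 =-23.15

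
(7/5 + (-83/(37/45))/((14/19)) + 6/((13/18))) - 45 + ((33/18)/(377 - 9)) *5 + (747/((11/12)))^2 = 663904.56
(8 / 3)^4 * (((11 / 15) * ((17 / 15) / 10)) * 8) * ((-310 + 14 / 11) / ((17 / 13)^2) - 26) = -10757373952 / 1549125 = -6944.16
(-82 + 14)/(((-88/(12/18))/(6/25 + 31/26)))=15827/21450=0.74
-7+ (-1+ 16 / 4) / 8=-53 / 8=-6.62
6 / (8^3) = 3 / 256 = 0.01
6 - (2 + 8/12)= 10/3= 3.33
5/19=0.26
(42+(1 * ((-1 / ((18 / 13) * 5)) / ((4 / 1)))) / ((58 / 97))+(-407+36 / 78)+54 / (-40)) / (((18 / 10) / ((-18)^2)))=-99333157 / 1508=-65870.79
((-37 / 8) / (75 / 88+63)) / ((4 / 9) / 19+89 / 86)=-0.07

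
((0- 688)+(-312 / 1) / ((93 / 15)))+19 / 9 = -205403 / 279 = -736.21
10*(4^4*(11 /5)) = 5632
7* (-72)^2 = 36288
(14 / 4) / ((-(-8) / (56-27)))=203 / 16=12.69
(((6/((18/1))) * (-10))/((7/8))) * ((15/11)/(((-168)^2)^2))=-25/3833609472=-0.00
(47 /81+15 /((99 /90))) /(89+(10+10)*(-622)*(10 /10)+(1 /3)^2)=-12667 /11004642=-0.00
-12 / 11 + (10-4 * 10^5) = -4399902 / 11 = -399991.09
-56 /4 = -14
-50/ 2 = -25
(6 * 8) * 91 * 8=34944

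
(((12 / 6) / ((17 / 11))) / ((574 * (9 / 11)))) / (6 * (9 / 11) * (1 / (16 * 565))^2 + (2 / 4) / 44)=0.24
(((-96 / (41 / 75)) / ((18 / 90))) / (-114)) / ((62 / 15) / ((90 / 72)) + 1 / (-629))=283050000 / 121459343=2.33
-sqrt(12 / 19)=-2 * sqrt(57) / 19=-0.79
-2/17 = -0.12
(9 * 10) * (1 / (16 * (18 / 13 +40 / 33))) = 19305 / 8912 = 2.17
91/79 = 1.15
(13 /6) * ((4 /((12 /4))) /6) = 13 /27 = 0.48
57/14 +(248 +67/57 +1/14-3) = 99877/399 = 250.32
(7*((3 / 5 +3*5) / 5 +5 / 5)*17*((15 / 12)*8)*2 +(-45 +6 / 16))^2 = 152442612721 / 1600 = 95276632.95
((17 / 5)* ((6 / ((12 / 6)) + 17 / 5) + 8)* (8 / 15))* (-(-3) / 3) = 3264 / 125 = 26.11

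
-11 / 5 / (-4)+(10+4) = 291 / 20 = 14.55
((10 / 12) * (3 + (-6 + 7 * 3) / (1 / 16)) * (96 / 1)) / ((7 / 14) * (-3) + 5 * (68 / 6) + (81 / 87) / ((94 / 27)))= 7949016 / 22667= 350.69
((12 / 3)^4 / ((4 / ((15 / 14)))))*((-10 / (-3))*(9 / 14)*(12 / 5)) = 17280 / 49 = 352.65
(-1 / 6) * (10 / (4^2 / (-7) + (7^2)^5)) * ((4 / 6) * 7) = -490 / 17795940543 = -0.00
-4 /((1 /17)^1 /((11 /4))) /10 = -187 /10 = -18.70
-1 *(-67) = 67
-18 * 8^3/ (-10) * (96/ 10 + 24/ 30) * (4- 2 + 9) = 2635776/ 25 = 105431.04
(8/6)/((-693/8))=-32/2079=-0.02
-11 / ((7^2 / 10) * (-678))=55 / 16611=0.00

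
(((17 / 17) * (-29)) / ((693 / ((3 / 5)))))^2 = 0.00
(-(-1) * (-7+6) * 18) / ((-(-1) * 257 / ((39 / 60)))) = -117 / 2570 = -0.05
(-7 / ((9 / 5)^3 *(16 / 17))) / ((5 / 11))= -32725 / 11664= -2.81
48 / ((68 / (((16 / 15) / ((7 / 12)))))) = 768 / 595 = 1.29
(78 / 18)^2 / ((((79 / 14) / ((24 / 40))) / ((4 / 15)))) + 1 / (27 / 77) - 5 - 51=-2805733 / 53325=-52.62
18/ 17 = 1.06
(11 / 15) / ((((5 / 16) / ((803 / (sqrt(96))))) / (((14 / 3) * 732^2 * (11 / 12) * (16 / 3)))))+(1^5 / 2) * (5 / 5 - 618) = -617 / 2+647885993216 * sqrt(6) / 675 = 2351096128.35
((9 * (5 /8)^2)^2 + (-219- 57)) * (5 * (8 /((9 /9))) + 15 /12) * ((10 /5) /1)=-178178715 /8192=-21750.33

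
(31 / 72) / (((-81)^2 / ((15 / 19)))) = 155 / 2991816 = 0.00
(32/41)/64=1/82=0.01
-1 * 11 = -11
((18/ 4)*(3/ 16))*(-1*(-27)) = 729/ 32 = 22.78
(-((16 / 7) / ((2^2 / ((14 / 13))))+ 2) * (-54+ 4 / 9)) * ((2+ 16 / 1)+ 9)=49164 / 13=3781.85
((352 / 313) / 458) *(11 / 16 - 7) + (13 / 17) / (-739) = -14889294 / 900478151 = -0.02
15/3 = 5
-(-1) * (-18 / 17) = -18 / 17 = -1.06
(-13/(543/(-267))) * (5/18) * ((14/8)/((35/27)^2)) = 93717/50680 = 1.85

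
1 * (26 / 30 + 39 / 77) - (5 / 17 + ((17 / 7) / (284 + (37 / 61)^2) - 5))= 14013715029 / 2308493495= 6.07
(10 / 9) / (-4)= -5 / 18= -0.28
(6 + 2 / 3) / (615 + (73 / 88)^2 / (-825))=42592000 / 3929106671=0.01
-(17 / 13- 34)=425 / 13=32.69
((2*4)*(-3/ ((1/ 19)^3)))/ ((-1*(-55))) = -2993.02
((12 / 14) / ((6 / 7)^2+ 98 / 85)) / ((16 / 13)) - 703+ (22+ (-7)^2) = -631.63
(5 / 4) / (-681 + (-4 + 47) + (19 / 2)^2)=-5 / 2191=-0.00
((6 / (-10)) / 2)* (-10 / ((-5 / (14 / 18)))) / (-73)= 7 / 1095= 0.01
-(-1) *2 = 2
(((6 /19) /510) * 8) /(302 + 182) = 0.00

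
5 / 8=0.62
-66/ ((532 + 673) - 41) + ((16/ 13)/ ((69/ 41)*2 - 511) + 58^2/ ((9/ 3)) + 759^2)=90892710519733/ 157471158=577202.27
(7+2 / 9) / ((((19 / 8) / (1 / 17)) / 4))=0.72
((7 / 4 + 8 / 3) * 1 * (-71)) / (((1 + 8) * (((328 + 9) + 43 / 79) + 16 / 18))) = -297277 / 2887512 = -0.10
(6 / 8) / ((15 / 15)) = 3 / 4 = 0.75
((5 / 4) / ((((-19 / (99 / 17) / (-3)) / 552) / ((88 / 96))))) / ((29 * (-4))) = -375705 / 74936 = -5.01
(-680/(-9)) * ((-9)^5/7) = -4461480/7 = -637354.29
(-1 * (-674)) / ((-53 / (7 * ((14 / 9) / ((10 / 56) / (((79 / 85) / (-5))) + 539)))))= -146107024 / 567698211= -0.26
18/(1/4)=72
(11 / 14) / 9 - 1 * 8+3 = -619 / 126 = -4.91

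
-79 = -79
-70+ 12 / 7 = -478 / 7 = -68.29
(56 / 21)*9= 24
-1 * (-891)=891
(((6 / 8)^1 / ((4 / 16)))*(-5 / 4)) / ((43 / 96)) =-360 / 43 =-8.37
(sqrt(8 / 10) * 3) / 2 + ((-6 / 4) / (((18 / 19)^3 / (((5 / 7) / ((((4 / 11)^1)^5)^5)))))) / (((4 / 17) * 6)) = -63167960855845718206217663786765 / 735419804751092514816 + 3 * sqrt(5) / 5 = -85893744561.64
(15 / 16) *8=15 / 2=7.50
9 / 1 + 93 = 102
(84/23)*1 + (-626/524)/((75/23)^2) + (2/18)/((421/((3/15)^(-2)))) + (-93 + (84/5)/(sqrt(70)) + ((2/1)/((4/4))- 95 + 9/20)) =-577166564173/3171182500 + 6*sqrt(70)/25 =-180.00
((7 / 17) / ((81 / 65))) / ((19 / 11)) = 5005 / 26163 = 0.19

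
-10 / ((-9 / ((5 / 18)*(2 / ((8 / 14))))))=175 / 162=1.08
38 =38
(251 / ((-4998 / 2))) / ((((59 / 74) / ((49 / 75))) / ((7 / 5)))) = -130018 / 1128375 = -0.12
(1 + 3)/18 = 2/9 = 0.22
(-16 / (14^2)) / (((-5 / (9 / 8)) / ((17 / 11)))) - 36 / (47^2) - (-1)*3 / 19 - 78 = -17606993487 / 226223690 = -77.83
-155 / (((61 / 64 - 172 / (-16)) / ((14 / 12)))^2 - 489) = 31744 / 79539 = 0.40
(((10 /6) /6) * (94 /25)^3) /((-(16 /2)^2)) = -103823 /450000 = -0.23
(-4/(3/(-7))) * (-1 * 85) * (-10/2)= 11900/3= 3966.67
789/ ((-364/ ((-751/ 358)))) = 4.55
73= 73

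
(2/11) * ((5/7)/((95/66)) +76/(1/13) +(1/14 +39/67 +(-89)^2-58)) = 157763013/98021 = 1609.48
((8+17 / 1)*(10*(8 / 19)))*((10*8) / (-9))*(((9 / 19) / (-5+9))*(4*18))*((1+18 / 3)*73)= -1471680000 / 361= -4076675.90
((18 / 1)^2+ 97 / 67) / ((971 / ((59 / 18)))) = 1286495 / 1171026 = 1.10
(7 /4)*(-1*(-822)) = 2877 /2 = 1438.50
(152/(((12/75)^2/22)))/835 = 26125/167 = 156.44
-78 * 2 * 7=-1092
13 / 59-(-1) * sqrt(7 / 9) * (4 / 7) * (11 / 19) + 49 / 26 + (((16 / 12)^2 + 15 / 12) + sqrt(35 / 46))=44 * sqrt(7) / 399 + sqrt(1610) / 46 + 141725 / 27612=6.30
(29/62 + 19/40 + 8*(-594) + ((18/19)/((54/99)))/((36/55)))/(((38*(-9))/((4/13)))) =335617177/78560820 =4.27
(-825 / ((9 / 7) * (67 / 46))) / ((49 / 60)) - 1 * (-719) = 84211 / 469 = 179.55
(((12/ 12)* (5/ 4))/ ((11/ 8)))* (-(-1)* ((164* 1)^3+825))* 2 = 88235380/ 11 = 8021398.18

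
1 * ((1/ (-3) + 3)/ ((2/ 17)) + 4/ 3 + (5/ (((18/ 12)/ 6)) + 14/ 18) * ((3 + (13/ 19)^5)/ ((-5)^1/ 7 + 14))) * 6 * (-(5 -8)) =119899080044/ 230277207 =520.67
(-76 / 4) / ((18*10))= -19 / 180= -0.11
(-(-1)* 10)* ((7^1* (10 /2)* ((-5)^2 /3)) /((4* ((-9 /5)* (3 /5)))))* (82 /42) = -640625 /486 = -1318.16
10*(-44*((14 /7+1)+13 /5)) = -2464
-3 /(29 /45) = -135 /29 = -4.66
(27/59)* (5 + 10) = 405/59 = 6.86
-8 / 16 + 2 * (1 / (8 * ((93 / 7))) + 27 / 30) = 2453 / 1860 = 1.32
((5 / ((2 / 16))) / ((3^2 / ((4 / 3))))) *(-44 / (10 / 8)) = -5632 / 27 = -208.59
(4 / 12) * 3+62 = 63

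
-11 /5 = -2.20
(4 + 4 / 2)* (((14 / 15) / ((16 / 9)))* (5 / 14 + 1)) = 171 / 40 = 4.28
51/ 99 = 17/ 33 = 0.52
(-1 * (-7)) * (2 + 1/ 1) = 21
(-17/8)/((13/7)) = -119/104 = -1.14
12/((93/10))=40/31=1.29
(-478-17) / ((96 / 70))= -5775 / 16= -360.94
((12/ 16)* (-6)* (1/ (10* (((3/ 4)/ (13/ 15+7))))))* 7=-826/ 25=-33.04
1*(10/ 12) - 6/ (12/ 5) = -5/ 3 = -1.67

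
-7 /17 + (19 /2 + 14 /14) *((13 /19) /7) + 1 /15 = 6601 /9690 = 0.68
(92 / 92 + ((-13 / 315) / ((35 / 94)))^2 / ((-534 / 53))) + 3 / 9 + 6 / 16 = 443221654417 / 259632135000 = 1.71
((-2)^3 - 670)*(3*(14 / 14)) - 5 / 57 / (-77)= -8927221 / 4389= -2034.00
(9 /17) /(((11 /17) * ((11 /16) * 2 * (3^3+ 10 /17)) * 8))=153 /56749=0.00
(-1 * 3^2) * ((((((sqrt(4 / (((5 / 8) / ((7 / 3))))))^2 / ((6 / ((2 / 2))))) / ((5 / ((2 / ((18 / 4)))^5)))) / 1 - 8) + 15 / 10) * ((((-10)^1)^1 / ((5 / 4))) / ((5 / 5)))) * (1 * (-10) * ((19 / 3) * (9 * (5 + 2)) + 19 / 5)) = 2779141946288 / 1476225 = 1882600.52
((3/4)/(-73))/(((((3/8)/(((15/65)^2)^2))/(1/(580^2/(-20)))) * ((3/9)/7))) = 0.00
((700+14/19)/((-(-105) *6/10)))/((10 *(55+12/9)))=0.02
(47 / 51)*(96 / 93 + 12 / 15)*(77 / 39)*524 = 538565104 / 308295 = 1746.91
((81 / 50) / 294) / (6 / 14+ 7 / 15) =81 / 13160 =0.01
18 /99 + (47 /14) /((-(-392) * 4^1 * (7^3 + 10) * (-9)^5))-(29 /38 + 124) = -11914083226644223 /95632967618496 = -124.58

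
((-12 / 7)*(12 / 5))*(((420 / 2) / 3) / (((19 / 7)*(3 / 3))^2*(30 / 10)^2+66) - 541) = 168185904 / 75635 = 2223.65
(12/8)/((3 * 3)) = 1/6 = 0.17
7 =7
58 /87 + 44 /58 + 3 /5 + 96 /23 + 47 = 532258 /10005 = 53.20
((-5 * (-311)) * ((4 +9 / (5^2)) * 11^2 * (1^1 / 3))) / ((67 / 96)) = 131256928 / 335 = 391811.73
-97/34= -2.85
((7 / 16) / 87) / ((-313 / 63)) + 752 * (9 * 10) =9829301613 / 145232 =67680.00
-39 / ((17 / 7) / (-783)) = 213759 / 17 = 12574.06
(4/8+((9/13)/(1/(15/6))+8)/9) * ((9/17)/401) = 185/88621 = 0.00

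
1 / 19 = 0.05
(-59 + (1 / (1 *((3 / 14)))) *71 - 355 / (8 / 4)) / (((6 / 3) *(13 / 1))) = 569 / 156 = 3.65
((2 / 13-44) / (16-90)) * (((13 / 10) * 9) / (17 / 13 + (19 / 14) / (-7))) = 108927 / 17501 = 6.22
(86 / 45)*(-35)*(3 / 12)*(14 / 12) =-2107 / 108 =-19.51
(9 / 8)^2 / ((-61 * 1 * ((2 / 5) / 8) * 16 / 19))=-7695 / 15616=-0.49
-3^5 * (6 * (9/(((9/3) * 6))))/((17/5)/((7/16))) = -25515/272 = -93.81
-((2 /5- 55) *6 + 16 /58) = 47462 /145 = 327.32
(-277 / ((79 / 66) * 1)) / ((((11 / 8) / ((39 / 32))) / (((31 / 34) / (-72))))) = 111631 / 42976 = 2.60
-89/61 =-1.46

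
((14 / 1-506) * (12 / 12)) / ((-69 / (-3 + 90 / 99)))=-164 / 11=-14.91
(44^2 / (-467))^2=3748096 / 218089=17.19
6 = 6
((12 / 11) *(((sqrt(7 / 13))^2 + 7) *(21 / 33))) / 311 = 8232 / 489203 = 0.02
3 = 3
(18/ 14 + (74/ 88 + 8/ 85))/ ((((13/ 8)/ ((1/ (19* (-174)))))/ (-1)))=58139/ 140645505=0.00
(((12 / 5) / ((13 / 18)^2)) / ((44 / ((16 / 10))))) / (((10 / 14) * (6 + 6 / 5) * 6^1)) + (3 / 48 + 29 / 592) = 0.12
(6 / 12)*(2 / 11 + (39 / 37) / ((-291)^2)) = 2088941 / 22976778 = 0.09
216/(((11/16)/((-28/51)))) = -32256/187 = -172.49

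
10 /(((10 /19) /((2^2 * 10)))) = 760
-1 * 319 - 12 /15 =-1599 /5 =-319.80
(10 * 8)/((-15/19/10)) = -3040/3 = -1013.33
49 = 49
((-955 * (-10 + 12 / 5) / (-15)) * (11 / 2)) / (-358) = 39919 / 5370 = 7.43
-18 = -18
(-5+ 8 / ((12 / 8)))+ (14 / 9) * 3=5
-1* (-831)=831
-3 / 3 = -1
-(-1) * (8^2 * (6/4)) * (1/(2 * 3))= 16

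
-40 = -40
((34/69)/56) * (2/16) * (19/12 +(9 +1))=2363/185472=0.01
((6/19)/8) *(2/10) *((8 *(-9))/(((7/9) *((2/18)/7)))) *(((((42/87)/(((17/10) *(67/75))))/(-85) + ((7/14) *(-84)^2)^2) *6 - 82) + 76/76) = -183424504345725654/53345065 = -3438453104.25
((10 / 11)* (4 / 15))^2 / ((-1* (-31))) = 64 / 33759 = 0.00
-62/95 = -0.65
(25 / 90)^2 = 25 / 324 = 0.08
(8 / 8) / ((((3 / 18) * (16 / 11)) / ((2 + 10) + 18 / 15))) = 1089 / 20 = 54.45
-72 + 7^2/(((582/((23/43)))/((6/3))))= -899809/12513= -71.91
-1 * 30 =-30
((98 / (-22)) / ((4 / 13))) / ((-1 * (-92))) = -637 / 4048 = -0.16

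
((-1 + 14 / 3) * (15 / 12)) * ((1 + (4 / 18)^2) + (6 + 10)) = 75955 / 972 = 78.14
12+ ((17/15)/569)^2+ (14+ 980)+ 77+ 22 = 80495078914/72846225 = 1105.00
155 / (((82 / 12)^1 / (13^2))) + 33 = 158523 / 41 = 3866.41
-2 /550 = -1 /275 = -0.00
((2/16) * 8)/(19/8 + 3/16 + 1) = 16/57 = 0.28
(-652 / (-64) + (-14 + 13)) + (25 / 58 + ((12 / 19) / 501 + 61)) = 103971547 / 1472272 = 70.62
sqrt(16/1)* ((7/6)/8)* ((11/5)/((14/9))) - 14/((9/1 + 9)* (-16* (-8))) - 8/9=-403/5760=-0.07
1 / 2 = 0.50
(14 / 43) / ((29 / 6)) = 84 / 1247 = 0.07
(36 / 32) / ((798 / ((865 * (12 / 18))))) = 865 / 1064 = 0.81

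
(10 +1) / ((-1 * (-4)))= 11 / 4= 2.75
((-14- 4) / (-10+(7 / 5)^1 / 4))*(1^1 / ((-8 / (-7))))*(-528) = -166320 / 193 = -861.76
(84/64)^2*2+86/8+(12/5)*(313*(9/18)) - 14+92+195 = 424189/640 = 662.80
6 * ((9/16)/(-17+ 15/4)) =-27/106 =-0.25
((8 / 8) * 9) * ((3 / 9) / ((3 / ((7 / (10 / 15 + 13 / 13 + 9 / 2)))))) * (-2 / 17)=-84 / 629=-0.13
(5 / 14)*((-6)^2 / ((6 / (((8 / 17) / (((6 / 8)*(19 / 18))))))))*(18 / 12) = 4320 / 2261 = 1.91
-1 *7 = -7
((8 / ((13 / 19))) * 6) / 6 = 152 / 13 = 11.69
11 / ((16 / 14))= 77 / 8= 9.62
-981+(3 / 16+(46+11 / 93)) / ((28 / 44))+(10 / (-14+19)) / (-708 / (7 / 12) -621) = -40499006411 / 44590896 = -908.23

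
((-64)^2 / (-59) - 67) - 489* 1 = -36900 / 59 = -625.42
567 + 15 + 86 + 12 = 680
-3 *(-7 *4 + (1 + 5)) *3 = 198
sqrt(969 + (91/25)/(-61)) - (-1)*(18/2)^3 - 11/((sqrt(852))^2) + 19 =sqrt(90135674)/305 + 637285/852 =779.11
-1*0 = 0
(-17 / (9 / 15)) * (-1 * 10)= 850 / 3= 283.33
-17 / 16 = -1.06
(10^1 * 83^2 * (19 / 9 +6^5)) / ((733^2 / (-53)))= -255592853510 / 4835601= -52856.48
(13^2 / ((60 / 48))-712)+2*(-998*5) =-52784 / 5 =-10556.80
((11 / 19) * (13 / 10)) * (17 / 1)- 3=1861 / 190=9.79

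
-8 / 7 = -1.14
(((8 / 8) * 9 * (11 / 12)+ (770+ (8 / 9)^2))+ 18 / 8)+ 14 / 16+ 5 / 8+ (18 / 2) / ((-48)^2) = 16232017 / 20736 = 782.79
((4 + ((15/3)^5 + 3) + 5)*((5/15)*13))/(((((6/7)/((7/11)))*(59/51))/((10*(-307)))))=-52144829555/1947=-26782141.53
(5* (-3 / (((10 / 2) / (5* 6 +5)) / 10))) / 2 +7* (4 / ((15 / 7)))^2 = -112637 / 225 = -500.61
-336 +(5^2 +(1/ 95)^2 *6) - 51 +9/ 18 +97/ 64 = -359.98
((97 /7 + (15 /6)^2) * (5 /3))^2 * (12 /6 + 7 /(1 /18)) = 63393800 /441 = 143750.11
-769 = -769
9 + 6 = 15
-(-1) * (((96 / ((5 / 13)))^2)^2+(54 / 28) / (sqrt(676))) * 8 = 1765996020925398 / 56875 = 31050479488.80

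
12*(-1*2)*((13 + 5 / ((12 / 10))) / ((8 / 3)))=-154.50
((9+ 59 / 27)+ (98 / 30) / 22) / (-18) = -33661 / 53460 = -0.63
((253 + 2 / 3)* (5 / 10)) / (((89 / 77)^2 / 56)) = 126335132 / 23763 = 5316.46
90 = 90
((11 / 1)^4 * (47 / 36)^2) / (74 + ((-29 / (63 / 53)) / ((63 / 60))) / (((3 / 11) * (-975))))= 309027513795 / 917444768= 336.84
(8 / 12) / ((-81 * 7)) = -0.00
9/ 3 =3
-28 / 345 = -0.08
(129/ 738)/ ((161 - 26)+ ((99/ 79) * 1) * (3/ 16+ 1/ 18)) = 27176/ 21036075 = 0.00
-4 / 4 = -1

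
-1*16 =-16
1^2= 1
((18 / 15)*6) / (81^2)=4 / 3645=0.00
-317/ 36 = -8.81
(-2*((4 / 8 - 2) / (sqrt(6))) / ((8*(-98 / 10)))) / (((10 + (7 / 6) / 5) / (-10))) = 375*sqrt(6) / 60172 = 0.02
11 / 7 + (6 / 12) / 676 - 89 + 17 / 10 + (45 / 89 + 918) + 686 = 6396302271 / 4211480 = 1518.78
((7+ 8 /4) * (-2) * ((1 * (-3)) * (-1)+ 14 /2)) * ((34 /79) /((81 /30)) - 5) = 206500 /237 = 871.31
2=2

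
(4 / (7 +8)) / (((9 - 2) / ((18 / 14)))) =12 / 245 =0.05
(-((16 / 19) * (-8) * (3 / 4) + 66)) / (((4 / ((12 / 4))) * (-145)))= 1737 / 5510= 0.32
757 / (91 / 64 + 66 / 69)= 1114304 / 3501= 318.28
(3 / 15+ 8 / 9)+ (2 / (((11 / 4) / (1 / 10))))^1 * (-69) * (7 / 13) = -10381 / 6435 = -1.61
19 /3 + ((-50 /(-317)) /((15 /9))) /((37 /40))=226451 /35187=6.44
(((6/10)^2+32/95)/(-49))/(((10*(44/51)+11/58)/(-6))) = 5874588/607035275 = 0.01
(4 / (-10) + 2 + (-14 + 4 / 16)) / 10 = -243 / 200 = -1.22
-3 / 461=-0.01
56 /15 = 3.73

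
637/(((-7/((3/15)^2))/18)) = -1638/25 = -65.52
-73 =-73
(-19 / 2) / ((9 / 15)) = -95 / 6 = -15.83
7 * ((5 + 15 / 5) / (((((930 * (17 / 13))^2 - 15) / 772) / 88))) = 642946304 / 249953565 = 2.57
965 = 965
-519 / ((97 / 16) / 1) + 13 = -7043 / 97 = -72.61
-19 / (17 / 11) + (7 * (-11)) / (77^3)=-12.29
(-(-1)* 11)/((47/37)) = 407/47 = 8.66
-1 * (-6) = 6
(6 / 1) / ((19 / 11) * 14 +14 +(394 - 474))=-33 / 230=-0.14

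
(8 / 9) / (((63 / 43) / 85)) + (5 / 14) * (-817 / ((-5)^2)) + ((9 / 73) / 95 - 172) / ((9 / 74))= -1374.31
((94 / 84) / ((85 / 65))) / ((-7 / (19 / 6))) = -0.39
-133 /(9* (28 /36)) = -19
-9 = -9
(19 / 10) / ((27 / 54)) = 19 / 5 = 3.80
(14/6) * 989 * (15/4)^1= 34615/4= 8653.75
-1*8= -8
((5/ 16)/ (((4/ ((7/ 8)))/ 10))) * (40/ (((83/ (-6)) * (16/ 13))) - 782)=-11392675/ 21248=-536.18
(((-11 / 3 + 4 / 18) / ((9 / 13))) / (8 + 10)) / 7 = -403 / 10206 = -0.04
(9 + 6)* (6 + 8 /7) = 750 /7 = 107.14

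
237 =237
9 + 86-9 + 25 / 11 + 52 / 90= 43981 / 495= 88.85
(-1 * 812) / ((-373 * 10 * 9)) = 406 / 16785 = 0.02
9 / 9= 1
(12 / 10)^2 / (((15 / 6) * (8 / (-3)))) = -27 / 125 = -0.22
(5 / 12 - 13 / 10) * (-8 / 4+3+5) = -53 / 10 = -5.30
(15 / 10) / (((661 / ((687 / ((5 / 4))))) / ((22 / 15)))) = 30228 / 16525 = 1.83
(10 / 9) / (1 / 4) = 40 / 9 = 4.44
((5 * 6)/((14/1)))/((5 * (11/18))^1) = 54/77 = 0.70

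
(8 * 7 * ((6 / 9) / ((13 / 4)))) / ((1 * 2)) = 5.74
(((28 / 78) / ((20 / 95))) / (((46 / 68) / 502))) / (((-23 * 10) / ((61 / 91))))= -4945453 / 1341015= -3.69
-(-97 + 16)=81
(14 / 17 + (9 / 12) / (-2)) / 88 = 61 / 11968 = 0.01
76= 76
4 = 4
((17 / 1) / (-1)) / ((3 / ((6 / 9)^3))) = -136 / 81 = -1.68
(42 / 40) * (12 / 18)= 7 / 10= 0.70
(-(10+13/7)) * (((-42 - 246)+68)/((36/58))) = 264770/63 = 4202.70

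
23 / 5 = 4.60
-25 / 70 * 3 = -15 / 14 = -1.07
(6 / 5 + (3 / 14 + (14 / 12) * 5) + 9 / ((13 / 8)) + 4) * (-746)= -17093098 / 1365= -12522.42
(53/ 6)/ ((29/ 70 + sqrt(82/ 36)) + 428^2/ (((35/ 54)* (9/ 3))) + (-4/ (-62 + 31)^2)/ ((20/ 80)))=33892516477609545/ 361470640284311490671-59959600925* sqrt(82)/ 361470640284311490671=0.00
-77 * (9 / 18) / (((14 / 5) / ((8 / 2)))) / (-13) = 55 / 13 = 4.23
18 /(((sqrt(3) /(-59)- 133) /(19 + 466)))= -20833785 /317399 + 2655 * sqrt(3) /317399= -65.62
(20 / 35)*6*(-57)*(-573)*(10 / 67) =16713.52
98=98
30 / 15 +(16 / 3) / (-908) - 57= -37459 / 681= -55.01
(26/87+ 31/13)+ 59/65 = 20308/5655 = 3.59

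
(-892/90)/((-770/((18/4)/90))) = 223/346500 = 0.00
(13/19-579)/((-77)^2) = -10988/112651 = -0.10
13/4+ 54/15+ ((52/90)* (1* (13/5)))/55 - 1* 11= -204073/49500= -4.12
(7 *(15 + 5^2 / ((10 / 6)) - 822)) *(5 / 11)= -2520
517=517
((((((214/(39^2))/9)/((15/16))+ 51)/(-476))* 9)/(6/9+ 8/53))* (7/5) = -555201977/336141000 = -1.65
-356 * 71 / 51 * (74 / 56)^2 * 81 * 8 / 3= -155712798 / 833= -186930.13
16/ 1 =16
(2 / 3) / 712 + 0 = 1 / 1068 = 0.00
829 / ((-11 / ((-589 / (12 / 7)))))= 3417967 / 132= 25893.69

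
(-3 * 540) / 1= -1620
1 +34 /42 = 38 /21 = 1.81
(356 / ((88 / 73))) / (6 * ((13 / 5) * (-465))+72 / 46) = -149431 / 3669732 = -0.04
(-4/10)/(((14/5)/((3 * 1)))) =-3/7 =-0.43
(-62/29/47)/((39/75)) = -1550/17719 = -0.09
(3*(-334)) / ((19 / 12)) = -12024 / 19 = -632.84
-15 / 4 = -3.75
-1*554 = -554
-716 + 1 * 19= -697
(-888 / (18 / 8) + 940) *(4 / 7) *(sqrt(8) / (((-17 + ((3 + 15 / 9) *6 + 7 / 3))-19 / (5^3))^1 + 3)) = 409000 *sqrt(2) / 10619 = 54.47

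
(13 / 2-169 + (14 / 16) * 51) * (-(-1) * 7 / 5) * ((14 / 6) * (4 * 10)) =-46207 / 3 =-15402.33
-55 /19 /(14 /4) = -110 /133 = -0.83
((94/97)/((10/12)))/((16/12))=423/485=0.87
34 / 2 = 17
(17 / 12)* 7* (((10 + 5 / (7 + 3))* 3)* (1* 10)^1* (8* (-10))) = -249900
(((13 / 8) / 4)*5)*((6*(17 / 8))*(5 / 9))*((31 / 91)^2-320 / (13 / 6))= -519383575 / 244608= -2123.33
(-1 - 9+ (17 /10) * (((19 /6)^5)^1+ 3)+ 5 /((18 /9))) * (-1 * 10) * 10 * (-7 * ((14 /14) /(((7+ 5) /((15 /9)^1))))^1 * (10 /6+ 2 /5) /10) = 9093831803 /839808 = 10828.47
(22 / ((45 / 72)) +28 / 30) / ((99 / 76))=27.74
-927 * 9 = -8343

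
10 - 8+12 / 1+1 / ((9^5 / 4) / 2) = 826694 / 59049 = 14.00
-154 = -154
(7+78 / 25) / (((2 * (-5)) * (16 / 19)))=-4807 / 4000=-1.20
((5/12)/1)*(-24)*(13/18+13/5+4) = -659/9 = -73.22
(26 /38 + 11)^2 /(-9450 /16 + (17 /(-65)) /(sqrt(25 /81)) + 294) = -1154400 /2512199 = -0.46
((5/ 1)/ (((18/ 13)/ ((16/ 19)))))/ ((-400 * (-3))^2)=0.00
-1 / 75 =-0.01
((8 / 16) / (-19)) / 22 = -1 / 836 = -0.00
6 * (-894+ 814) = -480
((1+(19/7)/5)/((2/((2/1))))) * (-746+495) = -13554/35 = -387.26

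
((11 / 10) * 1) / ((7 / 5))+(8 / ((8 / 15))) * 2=431 / 14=30.79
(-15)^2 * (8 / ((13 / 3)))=5400 / 13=415.38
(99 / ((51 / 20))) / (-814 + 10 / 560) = -36960 / 774911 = -0.05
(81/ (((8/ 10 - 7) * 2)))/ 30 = -27/ 124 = -0.22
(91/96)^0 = 1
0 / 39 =0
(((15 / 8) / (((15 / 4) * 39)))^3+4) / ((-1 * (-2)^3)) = 1898209 / 3796416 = 0.50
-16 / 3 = -5.33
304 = 304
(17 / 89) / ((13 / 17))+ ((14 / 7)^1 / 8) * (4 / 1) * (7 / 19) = 13590 / 21983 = 0.62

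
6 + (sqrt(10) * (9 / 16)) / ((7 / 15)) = 135 * sqrt(10) / 112 + 6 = 9.81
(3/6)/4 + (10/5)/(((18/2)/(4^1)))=73/72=1.01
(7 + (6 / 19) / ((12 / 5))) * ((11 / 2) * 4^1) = 2981 / 19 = 156.89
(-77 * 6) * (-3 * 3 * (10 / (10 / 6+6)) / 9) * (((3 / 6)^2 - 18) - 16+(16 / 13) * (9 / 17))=-101382435 / 5083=-19945.39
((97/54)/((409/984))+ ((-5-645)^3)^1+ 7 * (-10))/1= -1010894866762/3681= -274625065.68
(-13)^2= 169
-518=-518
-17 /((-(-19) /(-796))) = 13532 /19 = 712.21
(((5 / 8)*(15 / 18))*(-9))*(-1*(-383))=-28725 / 16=-1795.31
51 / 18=17 / 6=2.83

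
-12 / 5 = -2.40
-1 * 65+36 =-29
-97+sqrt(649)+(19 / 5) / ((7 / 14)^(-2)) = -1921 / 20+sqrt(649) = -70.57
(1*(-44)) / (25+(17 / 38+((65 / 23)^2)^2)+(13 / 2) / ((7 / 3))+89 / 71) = -116271696772 / 246482939597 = -0.47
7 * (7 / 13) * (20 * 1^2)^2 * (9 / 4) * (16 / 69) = 235200 / 299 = 786.62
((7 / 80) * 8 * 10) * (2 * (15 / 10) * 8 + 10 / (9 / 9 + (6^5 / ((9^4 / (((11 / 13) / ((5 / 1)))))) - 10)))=2471574 / 15443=160.04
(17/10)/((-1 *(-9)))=0.19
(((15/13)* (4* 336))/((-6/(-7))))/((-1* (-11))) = 23520/143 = 164.48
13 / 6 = 2.17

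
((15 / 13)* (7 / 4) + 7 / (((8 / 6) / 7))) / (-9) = -56 / 13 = -4.31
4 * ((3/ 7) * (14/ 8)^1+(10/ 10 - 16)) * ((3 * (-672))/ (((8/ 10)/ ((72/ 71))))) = 10342080/ 71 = 145663.10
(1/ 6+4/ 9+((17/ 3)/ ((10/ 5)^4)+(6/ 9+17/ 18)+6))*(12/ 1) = 1235/ 12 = 102.92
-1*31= -31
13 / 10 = 1.30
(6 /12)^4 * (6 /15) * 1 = 0.02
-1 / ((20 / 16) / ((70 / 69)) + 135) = -0.01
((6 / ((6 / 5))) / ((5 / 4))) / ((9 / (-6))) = -8 / 3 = -2.67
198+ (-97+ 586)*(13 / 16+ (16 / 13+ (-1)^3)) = 147297 / 208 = 708.16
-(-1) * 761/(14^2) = 761/196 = 3.88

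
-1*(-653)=653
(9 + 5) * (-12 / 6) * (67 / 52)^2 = -31423 / 676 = -46.48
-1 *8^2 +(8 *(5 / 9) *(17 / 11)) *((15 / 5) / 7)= -14104 / 231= -61.06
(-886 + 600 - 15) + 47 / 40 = -11993 / 40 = -299.82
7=7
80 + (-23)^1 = 57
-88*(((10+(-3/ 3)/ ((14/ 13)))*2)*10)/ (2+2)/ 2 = -13970/ 7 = -1995.71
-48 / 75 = -16 / 25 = -0.64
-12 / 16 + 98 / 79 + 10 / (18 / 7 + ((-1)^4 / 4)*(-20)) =-19485 / 5372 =-3.63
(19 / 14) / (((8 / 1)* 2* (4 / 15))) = 285 / 896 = 0.32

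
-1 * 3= -3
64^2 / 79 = 4096 / 79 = 51.85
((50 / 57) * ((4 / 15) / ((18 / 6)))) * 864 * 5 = 6400 / 19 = 336.84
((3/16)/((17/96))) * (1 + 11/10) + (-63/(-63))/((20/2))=79/34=2.32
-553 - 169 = -722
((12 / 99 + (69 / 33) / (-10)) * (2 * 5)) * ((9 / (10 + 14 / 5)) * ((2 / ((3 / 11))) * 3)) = -435 / 32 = -13.59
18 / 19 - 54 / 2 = -495 / 19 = -26.05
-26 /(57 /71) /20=-923 /570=-1.62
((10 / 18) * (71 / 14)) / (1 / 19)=6745 / 126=53.53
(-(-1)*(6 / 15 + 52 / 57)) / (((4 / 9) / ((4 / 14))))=561 / 665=0.84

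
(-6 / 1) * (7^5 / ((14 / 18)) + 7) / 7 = -18528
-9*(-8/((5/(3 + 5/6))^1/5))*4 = 1104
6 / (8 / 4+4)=1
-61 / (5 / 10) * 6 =-732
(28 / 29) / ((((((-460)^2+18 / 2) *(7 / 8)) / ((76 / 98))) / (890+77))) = 1175872 / 300696389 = 0.00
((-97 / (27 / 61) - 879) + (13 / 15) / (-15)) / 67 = -741289 / 45225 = -16.39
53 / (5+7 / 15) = 795 / 82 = 9.70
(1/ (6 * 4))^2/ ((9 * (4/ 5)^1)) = 5/ 20736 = 0.00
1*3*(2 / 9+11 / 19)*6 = 274 / 19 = 14.42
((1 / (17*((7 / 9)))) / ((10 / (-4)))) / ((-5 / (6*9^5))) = 6377292 / 2975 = 2143.63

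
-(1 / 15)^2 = -1 / 225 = -0.00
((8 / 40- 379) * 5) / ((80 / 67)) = -63449 / 40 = -1586.22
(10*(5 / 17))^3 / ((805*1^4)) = 25000 / 790993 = 0.03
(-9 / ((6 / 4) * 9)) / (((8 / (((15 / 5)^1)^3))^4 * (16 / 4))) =-177147 / 8192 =-21.62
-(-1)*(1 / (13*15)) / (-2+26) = 1 / 4680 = 0.00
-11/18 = -0.61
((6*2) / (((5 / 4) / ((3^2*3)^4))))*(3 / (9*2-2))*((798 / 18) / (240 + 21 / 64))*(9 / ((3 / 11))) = 49759883712 / 8545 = 5823274.86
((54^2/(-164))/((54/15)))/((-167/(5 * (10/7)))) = 10125/47929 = 0.21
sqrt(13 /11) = sqrt(143) /11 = 1.09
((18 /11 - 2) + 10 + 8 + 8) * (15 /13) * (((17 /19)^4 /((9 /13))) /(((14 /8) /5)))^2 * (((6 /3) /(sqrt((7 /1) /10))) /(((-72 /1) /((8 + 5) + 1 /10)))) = -55834660133508100 * sqrt(70) /5190397651649133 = -90.00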